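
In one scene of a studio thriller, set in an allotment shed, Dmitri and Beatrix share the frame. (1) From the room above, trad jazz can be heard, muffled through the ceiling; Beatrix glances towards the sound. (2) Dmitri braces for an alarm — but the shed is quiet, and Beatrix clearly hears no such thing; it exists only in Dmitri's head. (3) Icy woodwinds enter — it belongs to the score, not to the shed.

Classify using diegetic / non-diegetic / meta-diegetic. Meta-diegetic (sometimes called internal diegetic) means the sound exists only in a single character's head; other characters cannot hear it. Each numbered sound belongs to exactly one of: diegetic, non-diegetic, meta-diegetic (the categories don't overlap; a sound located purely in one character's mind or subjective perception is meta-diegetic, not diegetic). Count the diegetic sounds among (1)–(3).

(1) is diegetic: the music has an off-screen but real-world source and a character hears it.
(2) is meta-diegetic: subjective to Dmitri: the shed is silent and Beatrix hears nothing.
(3) score with no on-screen or off-screen source; it exists for the audience alone → non-diegetic.
So 1 of the 3 is diegetic: (1).

1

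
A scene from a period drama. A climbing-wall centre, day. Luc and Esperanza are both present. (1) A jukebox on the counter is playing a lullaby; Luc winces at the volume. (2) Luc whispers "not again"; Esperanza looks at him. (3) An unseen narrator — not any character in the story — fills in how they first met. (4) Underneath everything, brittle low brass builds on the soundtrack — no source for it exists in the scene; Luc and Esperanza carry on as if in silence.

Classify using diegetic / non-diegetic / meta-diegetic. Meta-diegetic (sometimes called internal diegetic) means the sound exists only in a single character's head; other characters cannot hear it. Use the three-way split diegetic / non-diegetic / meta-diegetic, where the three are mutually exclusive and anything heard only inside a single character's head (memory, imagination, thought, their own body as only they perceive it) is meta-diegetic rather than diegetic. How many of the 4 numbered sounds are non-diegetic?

Sound (1): source music from a jukebox, which exists in the story world, so diegetic.
Sound (2): Luc is a character speaking aloud in the scene, so diegetic.
(3) is non-diegetic: the narrator exists outside the story world, addressing only the audience.
Sound (4): nothing in the hall produces it and the characters don't hear it — pure soundtrack, so non-diegetic.
Non-diegetic: (3), (4) — that's 2.

2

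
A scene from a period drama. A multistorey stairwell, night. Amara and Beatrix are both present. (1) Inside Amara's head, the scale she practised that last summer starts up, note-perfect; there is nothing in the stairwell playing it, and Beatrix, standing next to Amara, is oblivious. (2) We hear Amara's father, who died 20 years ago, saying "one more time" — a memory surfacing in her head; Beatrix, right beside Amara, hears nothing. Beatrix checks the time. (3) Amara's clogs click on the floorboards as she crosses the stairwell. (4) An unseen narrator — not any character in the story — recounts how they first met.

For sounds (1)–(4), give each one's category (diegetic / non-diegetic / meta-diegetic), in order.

meta-diegetic, meta-diegetic, diegetic, non-diegetic

(1) is meta-diegetic: remembered music, private to Amara — Beatrix is oblivious because it isn't in the room.
(2) it's Amara's recollection rendered as sound; the other character can't hear it → meta-diegetic.
(3) is diegetic: Amara's footsteps are produced in the story world.
(4) is non-diegetic: the narrator exists outside the story world, addressing only the audience.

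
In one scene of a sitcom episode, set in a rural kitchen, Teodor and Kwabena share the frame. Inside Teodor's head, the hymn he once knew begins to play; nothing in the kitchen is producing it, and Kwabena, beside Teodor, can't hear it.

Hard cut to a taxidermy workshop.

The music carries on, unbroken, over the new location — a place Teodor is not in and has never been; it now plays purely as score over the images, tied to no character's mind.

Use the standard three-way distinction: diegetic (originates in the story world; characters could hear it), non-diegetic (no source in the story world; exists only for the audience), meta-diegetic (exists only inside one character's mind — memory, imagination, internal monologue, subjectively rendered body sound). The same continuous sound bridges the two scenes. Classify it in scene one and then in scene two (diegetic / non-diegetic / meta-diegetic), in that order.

meta-diegetic, non-diegetic

Scene one: the music exists only inside Teodor's mind; Kwabena can't hear it → meta-diegetic.
Scene two: it's detached from Teodor entirely and plays over unrelated images with no in-world source — conventional underscore → non-diegetic.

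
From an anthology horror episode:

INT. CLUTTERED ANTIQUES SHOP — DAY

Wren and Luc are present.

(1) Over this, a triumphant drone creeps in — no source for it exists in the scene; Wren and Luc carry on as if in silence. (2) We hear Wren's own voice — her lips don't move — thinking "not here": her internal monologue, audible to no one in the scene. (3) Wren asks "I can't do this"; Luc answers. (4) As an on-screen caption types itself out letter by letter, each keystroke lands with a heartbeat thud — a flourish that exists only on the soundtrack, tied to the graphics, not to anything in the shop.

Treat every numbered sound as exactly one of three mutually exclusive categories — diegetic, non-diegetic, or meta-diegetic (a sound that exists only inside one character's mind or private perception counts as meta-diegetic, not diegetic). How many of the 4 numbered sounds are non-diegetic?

2

(1) it has no source in the story world and no character can hear it — it's underscore → non-diegetic.
(2) is meta-diegetic: Wren's thought-voice: a private mental sound no other character can hear.
(3) is diegetic: spoken by a character present in the story world.
(4) it accompanies on-screen graphics, not anything inside the story world → non-diegetic.
Non-diegetic: (1), (4) — that's 2.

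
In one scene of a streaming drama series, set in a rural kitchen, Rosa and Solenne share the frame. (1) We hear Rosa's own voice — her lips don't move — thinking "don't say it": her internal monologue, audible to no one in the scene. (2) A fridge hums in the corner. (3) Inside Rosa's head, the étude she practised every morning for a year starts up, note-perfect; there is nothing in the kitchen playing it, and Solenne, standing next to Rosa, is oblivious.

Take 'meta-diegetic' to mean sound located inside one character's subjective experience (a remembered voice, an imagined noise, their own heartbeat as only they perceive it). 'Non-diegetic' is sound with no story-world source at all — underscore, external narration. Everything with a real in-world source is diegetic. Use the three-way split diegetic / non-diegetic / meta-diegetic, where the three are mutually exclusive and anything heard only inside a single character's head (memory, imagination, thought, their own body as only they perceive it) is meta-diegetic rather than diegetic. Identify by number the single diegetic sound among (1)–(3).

2

Sound (1): it's Rosa's unspoken thought, heard only by the audience via her subjectivity, so meta-diegetic.
(2) is diegetic: a fridge is part of the location's real environment.
(3) is meta-diegetic: it lives in Rosa's subjectivity, not in the kitchen.
Only (2) is diegetic.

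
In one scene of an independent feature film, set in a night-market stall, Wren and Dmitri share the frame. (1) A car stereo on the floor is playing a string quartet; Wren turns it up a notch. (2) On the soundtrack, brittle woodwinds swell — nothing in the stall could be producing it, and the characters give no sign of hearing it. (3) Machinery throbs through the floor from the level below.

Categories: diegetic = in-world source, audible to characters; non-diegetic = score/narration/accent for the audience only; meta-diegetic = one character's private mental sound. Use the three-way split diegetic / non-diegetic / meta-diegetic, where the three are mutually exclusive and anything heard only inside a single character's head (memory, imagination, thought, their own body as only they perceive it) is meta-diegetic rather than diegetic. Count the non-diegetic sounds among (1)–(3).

1

(1) is diegetic: the music comes from an on-screen device that Wren responds to.
(2) nothing in the stall produces it and the characters don't hear it — pure soundtrack → non-diegetic.
Sound (3): machinery is part of the location's real environment, so diegetic.
So 1 of the 3 is non-diegetic: (2).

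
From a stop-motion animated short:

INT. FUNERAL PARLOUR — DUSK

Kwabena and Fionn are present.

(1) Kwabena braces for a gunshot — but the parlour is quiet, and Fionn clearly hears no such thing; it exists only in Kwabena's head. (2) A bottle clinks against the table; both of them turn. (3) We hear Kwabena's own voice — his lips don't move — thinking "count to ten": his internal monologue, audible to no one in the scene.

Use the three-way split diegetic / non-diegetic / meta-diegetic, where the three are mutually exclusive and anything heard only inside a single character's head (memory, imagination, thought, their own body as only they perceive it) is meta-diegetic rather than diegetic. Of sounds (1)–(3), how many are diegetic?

1

Sound (1): the sound is imagined by Kwabena; nothing in the story world is producing it and Fionn can't hear it, so meta-diegetic.
(2) is diegetic: an in-world source (a bottle); characters could hear it.
(3) is meta-diegetic: it's Kwabena's unspoken thought, heard only by the audience via his subjectivity.
So 1 of the 3 is diegetic: (2).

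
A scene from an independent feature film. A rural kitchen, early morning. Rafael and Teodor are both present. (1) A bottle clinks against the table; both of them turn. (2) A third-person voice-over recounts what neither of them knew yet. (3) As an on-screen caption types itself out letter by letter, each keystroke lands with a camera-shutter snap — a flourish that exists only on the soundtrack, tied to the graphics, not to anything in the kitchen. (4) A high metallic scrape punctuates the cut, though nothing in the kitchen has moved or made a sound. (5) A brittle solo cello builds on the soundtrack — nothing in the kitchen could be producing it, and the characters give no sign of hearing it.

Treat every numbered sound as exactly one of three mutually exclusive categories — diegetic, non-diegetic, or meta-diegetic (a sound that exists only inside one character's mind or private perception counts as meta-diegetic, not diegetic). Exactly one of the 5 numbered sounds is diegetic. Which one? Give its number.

Sound (1): an in-world source (a bottle); characters could hear it, so diegetic.
(2) is non-diegetic: external voice-over — not a character, not heard by anyone in the scene.
(3) the caption isn't part of the story world, so neither is the sound tied to it → non-diegetic.
(4) nothing in the scene produces it; it's an accent added for the audience → non-diegetic.
(5) is non-diegetic: nothing in the kitchen produces it and the characters don't hear it — pure soundtrack.
Only (1) is diegetic.

1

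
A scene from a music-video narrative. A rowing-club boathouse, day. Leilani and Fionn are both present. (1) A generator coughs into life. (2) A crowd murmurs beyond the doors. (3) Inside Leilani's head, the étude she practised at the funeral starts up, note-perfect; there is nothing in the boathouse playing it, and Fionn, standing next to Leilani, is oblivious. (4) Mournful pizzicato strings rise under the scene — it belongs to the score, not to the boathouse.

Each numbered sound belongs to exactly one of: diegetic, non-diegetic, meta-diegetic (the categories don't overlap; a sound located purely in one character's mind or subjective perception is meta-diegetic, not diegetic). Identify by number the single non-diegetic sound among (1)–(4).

4

Sound (1): the sound comes from a generator physically present in the location, so diegetic.
(2) ambient/room sound belonging to the story's physical space → diegetic.
(3) is meta-diegetic: remembered music, private to Leilani — Fionn is oblivious because it isn't in the room.
(4) nothing in the boathouse produces it and the characters don't hear it — pure soundtrack → non-diegetic.
Only (4) is non-diegetic.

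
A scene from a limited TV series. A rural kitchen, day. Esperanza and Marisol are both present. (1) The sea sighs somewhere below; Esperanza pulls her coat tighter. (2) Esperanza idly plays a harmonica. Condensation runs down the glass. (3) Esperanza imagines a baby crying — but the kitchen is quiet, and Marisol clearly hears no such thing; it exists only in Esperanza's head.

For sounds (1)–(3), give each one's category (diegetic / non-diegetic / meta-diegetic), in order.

diegetic, diegetic, meta-diegetic

(1) it's the actual ambient sound of the location → diegetic.
Sound (2): the instrument and the performer are both in the scene, so diegetic.
Sound (3): the sound is imagined by Esperanza; nothing in the story world is producing it and Marisol can't hear it, so meta-diegetic.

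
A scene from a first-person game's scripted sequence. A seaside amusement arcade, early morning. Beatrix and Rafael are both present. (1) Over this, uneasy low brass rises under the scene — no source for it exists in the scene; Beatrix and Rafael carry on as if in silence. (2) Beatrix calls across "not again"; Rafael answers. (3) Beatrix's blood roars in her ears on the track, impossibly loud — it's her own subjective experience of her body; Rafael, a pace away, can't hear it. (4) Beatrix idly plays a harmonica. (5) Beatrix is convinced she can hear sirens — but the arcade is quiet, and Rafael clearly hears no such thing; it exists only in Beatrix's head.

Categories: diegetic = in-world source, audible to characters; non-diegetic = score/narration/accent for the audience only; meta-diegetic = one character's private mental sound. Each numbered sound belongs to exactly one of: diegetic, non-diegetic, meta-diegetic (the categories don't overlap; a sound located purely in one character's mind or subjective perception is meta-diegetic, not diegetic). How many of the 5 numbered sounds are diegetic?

2

(1) is non-diegetic: score with no on-screen or off-screen source; it exists for the audience alone.
Sound (2): spoken by a character present in the story world, so diegetic.
Sound (3): point-of-audition from inside Beatrix's body; not a sound in the room, so meta-diegetic.
(4) Beatrix is producing the music live, in the story world → diegetic.
(5) is meta-diegetic: the sound is imagined by Beatrix; nothing in the story world is producing it and Rafael can't hear it.
So 2 of the 5 are diegetic: (2), (4).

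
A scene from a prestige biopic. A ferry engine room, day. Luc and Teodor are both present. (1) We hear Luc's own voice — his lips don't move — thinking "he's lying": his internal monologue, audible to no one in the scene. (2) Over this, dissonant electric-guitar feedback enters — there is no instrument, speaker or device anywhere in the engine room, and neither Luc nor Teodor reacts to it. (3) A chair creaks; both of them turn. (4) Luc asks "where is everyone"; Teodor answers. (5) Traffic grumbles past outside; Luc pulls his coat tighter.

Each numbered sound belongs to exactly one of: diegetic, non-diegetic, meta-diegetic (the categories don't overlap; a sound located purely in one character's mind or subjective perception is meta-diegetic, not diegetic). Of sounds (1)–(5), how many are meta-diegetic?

Sound (1): internal monologue — inside Luc's mind, not spoken into the scene, so meta-diegetic.
(2) is non-diegetic: nothing in the engine room produces it and the characters don't hear it — pure soundtrack.
(3) is diegetic: a chair is a real object/event in the scene's world.
(4) is diegetic: on-screen dialogue — Luc speaks and Teodor is there to hear.
(5) ambient/room sound belonging to the story's physical space → diegetic.
So 1 of the 5 is meta-diegetic: (1).

1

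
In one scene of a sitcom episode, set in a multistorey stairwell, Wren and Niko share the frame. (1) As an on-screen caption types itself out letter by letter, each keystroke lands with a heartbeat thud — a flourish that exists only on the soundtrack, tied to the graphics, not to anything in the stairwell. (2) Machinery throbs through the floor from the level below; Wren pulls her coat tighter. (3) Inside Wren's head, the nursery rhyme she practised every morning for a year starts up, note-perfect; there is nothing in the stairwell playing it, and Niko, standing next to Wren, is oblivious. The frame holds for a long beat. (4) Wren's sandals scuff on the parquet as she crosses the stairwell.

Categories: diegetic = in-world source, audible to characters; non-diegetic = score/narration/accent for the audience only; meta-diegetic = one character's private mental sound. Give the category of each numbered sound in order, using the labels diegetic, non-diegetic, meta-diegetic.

non-diegetic, diegetic, meta-diegetic, diegetic

(1) is non-diegetic: sound married to a title/caption — outside the diegesis by definition.
(2) machinery is part of the location's real environment → diegetic.
Sound (3): the music is a memory playing inside Wren's mind alone; no real-world source, Niko can't hear it, so meta-diegetic.
(4) is diegetic: Wren's footsteps are produced in the story world.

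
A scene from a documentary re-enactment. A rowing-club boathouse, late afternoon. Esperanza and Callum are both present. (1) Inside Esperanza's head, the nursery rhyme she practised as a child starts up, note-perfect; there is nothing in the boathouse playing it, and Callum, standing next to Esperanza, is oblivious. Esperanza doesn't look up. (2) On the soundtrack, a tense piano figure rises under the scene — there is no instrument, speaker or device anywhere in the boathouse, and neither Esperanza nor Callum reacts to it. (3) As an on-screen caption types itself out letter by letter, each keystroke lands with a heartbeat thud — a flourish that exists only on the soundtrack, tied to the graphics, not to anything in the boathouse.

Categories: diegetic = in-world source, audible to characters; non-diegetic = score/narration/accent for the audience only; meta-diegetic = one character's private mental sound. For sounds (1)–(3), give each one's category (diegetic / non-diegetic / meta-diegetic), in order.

meta-diegetic, non-diegetic, non-diegetic

(1) is meta-diegetic: it lives in Esperanza's subjectivity, not in the boathouse.
(2) nothing in the boathouse produces it and the characters don't hear it — pure soundtrack → non-diegetic.
Sound (3): sound married to a title/caption — outside the diegesis by definition, so non-diegetic.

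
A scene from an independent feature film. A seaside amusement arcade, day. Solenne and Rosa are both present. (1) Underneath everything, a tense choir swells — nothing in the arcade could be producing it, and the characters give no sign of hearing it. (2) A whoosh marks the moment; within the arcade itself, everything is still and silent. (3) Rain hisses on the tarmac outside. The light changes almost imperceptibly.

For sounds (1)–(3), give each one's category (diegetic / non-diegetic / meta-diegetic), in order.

Sound (1): it has no source in the story world and no character can hear it — it's underscore, so non-diegetic.
(2) an editorial stinger — it belongs to the cut, not the story world → non-diegetic.
Sound (3): it's the actual ambient sound of the location, so diegetic.

non-diegetic, non-diegetic, diegetic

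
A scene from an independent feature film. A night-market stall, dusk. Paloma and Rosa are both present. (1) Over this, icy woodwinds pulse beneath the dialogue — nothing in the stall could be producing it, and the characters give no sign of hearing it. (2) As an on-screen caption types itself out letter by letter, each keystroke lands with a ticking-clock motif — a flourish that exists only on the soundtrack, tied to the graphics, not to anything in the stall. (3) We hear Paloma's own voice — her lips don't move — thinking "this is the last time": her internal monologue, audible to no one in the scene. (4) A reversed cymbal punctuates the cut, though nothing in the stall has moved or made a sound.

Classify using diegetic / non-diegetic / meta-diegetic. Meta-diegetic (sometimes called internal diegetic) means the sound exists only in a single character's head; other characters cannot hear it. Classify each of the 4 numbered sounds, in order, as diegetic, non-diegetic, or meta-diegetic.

non-diegetic, non-diegetic, meta-diegetic, non-diegetic

(1) nothing in the stall produces it and the characters don't hear it — pure soundtrack → non-diegetic.
Sound (2): the caption isn't part of the story world, so neither is the sound tied to it, so non-diegetic.
(3) is meta-diegetic: it's Paloma's unspoken thought, heard only by the audience via her subjectivity.
Sound (4): an editorial stinger — it belongs to the cut, not the story world, so non-diegetic.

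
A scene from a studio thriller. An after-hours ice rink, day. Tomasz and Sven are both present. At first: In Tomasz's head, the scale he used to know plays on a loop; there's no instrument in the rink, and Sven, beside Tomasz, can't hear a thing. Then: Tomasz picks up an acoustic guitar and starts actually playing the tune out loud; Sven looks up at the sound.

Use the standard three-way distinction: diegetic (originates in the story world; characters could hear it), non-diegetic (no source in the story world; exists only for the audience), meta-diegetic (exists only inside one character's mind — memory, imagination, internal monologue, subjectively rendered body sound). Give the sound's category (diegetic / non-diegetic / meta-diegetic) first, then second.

First: the tune exists only as Tomasz's private memory; Sven can't hear it → meta-diegetic.
Second: Tomasz is now producing it live on an acoustic guitar, in the room, and Sven hears it → diegetic.

meta-diegetic, diegetic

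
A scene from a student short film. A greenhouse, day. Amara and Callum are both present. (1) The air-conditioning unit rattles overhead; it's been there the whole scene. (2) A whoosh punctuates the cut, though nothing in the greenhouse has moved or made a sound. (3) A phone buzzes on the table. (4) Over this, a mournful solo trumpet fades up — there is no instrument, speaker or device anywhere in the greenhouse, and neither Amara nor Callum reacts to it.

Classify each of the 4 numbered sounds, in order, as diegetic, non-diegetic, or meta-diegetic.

diegetic, non-diegetic, diegetic, non-diegetic

Sound (1): ambient/room sound belonging to the story's physical space, so diegetic.
(2) an editorial stinger — it belongs to the cut, not the story world → non-diegetic.
(3) the sound comes from a phone physically present in the location → diegetic.
Sound (4): score with no on-screen or off-screen source; it exists for the audience alone, so non-diegetic.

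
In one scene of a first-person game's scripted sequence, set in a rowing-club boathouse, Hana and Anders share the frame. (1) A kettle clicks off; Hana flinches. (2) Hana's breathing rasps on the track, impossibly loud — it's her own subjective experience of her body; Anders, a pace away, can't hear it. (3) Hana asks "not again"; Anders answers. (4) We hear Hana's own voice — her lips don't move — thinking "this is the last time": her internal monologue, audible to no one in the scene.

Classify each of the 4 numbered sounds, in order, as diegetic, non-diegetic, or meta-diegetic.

(1) is diegetic: a kettle is a real object/event in the scene's world.
Sound (2): it's Hana's internal bodily sensation rendered as sound; only Hana 'hears' it, so meta-diegetic.
(3) is diegetic: spoken by a character present in the story world.
(4) internal monologue — inside Hana's mind, not spoken into the scene → meta-diegetic.

diegetic, meta-diegetic, diegetic, meta-diegetic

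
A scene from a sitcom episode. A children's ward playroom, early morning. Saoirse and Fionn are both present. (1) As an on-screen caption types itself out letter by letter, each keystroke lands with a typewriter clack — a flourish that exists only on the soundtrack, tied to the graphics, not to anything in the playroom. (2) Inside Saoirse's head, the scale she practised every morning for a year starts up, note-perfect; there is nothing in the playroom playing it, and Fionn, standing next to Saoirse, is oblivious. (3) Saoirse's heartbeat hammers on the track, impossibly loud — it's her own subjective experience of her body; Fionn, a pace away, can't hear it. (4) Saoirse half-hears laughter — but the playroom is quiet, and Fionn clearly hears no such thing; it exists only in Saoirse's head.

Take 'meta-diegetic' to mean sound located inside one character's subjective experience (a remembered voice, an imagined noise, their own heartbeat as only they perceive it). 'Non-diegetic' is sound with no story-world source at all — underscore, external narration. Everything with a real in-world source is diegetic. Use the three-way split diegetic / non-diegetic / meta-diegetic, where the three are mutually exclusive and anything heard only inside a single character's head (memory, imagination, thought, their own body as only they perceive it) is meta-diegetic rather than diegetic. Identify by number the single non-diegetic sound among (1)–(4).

1

(1) is non-diegetic: sound married to a title/caption — outside the diegesis by definition.
Sound (2): it lives in Saoirse's subjectivity, not in the playroom, so meta-diegetic.
(3) it's Saoirse's internal bodily sensation rendered as sound; only Saoirse 'hears' it → meta-diegetic.
(4) subjective to Saoirse: the playroom is silent and Fionn hears nothing → meta-diegetic.
Only (1) is non-diegetic.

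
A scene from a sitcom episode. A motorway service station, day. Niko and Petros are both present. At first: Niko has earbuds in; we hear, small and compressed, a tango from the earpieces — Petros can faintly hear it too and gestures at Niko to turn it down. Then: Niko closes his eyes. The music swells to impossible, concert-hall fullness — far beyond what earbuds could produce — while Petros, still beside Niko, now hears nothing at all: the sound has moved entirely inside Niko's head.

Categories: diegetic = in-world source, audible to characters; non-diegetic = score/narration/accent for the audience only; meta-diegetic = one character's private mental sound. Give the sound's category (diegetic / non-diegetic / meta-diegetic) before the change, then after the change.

Before the change: the earbuds are a physical source both characters can hear → diegetic.
After the change: the music now exists only as Niko's subjective experience; Petros can no longer hear it → meta-diegetic.

diegetic, meta-diegetic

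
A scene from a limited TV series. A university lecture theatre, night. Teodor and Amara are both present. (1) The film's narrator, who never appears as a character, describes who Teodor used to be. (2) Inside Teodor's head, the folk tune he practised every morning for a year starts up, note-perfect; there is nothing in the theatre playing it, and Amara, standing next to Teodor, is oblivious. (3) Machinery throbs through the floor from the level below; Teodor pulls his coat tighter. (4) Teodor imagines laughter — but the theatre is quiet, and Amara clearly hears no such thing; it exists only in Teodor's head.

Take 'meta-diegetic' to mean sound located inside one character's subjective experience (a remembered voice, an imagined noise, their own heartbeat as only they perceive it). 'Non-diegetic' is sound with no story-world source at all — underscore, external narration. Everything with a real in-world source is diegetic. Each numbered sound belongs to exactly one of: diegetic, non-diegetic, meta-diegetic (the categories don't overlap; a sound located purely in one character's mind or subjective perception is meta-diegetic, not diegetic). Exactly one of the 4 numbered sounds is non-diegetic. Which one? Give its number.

(1) the narrator exists outside the story world, addressing only the audience → non-diegetic.
(2) it lives in Teodor's subjectivity, not in the theatre → meta-diegetic.
(3) is diegetic: machinery is part of the location's real environment.
(4) is meta-diegetic: the sound is imagined by Teodor; nothing in the story world is producing it and Amara can't hear it.
Only (1) is non-diegetic.

1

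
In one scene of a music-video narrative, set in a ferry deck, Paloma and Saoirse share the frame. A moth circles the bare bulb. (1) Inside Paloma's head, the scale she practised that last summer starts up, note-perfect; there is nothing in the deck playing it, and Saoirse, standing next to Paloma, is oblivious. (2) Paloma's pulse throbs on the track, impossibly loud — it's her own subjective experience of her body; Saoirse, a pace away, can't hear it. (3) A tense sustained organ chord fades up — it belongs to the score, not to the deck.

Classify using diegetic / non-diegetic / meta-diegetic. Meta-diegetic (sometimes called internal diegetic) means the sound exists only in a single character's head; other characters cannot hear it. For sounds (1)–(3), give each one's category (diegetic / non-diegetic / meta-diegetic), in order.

Sound (1): the music is a memory playing inside Paloma's mind alone; no real-world source, Saoirse can't hear it, so meta-diegetic.
(2) is meta-diegetic: point-of-audition from inside Paloma's body; not a sound in the room.
Sound (3): score with no on-screen or off-screen source; it exists for the audience alone, so non-diegetic.

meta-diegetic, meta-diegetic, non-diegetic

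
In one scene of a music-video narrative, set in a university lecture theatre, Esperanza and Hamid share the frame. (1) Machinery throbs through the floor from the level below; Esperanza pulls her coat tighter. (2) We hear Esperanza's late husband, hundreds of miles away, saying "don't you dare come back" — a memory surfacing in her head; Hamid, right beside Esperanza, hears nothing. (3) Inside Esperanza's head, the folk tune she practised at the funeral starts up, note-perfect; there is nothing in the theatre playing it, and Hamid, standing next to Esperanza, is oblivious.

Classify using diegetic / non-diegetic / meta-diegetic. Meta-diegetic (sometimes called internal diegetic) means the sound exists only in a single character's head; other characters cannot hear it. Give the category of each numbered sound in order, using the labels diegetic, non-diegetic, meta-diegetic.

diegetic, meta-diegetic, meta-diegetic

(1) ambient/room sound belonging to the story's physical space → diegetic.
(2) is meta-diegetic: the voice is a memory playing only inside Esperanza's mind; Hamid can't hear it.
Sound (3): remembered music, private to Esperanza — Hamid is oblivious because it isn't in the room, so meta-diegetic.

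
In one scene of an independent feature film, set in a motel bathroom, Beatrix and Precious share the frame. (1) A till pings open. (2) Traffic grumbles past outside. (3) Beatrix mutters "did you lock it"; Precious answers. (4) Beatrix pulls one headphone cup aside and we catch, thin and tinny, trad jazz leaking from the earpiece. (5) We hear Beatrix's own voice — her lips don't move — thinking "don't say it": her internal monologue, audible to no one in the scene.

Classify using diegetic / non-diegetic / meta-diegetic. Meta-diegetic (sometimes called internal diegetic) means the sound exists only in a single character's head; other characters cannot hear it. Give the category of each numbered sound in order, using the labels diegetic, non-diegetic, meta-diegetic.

diegetic, diegetic, diegetic, diegetic, meta-diegetic

Sound (1): the sound comes from a till physically present in the location, so diegetic.
Sound (2): it's the actual ambient sound of the location, so diegetic.
(3) on-screen dialogue — Beatrix speaks and Precious is there to hear → diegetic.
Sound (4): the earpiece is a real device on Beatrix's head — source music, so diegetic.
(5) Beatrix's thought-voice: a private mental sound no other character can hear → meta-diegetic.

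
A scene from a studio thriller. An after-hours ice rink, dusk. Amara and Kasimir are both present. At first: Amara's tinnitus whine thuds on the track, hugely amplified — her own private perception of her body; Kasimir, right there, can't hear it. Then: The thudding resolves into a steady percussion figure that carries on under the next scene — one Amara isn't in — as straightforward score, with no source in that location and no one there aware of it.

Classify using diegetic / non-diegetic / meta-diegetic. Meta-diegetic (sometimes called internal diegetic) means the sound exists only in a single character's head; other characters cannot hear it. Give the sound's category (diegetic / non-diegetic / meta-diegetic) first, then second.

meta-diegetic, non-diegetic

First: it's Amara's subjective body sound, inaudible to Kasimir → meta-diegetic.
Second: detached from Amara and playing as sourceless score over a scene she isn't in — for the audience only → non-diegetic.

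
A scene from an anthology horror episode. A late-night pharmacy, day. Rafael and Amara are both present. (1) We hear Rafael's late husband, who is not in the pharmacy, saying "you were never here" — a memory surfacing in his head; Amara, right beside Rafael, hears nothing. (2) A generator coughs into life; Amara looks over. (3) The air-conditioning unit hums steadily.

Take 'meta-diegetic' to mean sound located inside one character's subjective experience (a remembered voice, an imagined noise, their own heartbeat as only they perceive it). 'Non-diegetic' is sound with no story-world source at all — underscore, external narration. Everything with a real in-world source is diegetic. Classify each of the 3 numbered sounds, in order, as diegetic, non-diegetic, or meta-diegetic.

(1) it's Rafael's recollection rendered as sound; the other character can't hear it → meta-diegetic.
(2) is diegetic: an in-world source (a generator); characters could hear it.
Sound (3): ambient/room sound belonging to the story's physical space, so diegetic.

meta-diegetic, diegetic, diegetic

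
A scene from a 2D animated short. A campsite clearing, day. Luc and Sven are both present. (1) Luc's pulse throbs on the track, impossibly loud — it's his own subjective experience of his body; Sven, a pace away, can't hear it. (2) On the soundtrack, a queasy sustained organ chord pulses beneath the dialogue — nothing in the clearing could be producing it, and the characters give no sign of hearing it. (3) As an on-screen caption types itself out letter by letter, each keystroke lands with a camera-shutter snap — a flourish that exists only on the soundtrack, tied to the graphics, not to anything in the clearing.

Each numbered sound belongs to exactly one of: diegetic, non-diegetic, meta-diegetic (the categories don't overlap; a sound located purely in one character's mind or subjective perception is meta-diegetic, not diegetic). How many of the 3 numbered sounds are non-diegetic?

2

(1) is meta-diegetic: it's Luc's internal bodily sensation rendered as sound; only Luc 'hears' it.
(2) is non-diegetic: score with no on-screen or off-screen source; it exists for the audience alone.
Sound (3): sound married to a title/caption — outside the diegesis by definition, so non-diegetic.
So 2 of the 3 are non-diegetic: (2), (3).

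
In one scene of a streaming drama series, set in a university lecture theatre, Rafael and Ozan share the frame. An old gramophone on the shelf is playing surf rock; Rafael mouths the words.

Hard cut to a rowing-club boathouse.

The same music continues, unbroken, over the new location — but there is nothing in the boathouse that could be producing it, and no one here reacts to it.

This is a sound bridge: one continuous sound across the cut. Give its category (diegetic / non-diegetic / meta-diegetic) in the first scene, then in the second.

diegetic, non-diegetic

Scene one: an old gramophone is an on-screen source and Rafael reacts to it → diegetic.
Scene two: there is no source in the boathouse and no one hears it — it's now underscore → non-diegetic.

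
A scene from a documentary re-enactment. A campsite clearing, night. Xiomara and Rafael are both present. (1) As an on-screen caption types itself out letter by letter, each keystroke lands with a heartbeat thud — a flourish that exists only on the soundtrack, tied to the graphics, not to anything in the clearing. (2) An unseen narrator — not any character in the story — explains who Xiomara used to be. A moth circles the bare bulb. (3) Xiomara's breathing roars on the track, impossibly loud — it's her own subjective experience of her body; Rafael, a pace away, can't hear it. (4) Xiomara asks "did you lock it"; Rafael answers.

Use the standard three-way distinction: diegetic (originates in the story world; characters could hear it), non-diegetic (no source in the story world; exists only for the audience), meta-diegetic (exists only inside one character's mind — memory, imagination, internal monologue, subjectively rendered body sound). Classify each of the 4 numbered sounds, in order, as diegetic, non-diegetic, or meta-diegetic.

(1) it accompanies on-screen graphics, not anything inside the story world → non-diegetic.
(2) is non-diegetic: the narrator exists outside the story world, addressing only the audience.
(3) a subjective body sound — Xiomara's private perception, inaudible to Rafael → meta-diegetic.
Sound (4): spoken by a character present in the story world, so diegetic.

non-diegetic, non-diegetic, meta-diegetic, diegetic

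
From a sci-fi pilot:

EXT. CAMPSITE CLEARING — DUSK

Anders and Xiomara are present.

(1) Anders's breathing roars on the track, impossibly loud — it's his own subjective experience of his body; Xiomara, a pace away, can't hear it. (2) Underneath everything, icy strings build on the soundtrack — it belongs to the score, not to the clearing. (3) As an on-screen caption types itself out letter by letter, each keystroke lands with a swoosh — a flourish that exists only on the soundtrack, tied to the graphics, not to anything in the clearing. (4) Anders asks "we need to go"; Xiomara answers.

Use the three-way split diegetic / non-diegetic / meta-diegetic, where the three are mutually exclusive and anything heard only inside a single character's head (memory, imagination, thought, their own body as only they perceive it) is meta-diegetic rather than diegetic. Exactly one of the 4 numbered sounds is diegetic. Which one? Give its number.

(1) is meta-diegetic: a subjective body sound — Anders's private perception, inaudible to Xiomara.
(2) is non-diegetic: nothing in the clearing produces it and the characters don't hear it — pure soundtrack.
(3) is non-diegetic: sound married to a title/caption — outside the diegesis by definition.
(4) on-screen dialogue — Anders speaks and Xiomara is there to hear → diegetic.
Only (4) is diegetic.

4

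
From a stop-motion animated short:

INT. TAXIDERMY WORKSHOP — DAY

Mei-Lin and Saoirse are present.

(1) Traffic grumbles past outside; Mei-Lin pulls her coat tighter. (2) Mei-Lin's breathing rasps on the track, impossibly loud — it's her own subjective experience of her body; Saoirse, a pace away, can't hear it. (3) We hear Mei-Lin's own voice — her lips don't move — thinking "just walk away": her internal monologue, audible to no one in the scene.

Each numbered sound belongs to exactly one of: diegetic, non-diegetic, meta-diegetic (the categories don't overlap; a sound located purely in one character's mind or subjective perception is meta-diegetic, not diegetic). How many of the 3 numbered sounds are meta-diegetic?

(1) is diegetic: ambient/room sound belonging to the story's physical space.
Sound (2): a subjective body sound — Mei-Lin's private perception, inaudible to Saoirse, so meta-diegetic.
(3) is meta-diegetic: Mei-Lin's thought-voice: a private mental sound no other character can hear.
So 2 of the 3 are meta-diegetic: (2), (3).

2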